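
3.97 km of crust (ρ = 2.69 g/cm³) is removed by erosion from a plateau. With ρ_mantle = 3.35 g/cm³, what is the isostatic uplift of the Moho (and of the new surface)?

Unloading: uplift u = e ρ_c/ρ_m = 3.97 km × 2.69/3.35 = 3.19 km.

3.19 km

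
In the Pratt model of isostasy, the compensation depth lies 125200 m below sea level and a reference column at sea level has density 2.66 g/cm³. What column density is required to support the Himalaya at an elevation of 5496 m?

2.55 g/cm³

Pratt balance: ρ_ref D = ρ (D + h).
ρ = ρ_ref D/(D + h) = 2.66 × 125200 m/(125200 m + 5496 m) = 2.55 g/cm³.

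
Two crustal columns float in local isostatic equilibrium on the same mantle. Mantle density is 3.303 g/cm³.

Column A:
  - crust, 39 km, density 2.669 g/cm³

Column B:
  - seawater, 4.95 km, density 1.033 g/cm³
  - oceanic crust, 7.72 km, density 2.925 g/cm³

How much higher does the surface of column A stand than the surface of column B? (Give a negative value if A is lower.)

3.2 km

For any compensation level in the mantle, the mantle terms cancel and isostasy reduces to e = (Σt_A − Σt_B) − (Σ(ρt)_A − Σ(ρt)_B) / ρ_m.
Σt_A = 39 km; Σt_B = 12.67 km; Σ(ρt)_A = 104.091; Σ(ρt)_B = 27.69435 (in km·g/cm³).
e = (39 − 12.67) − (104.091 − 27.69435) / 3.303 = 3.2 km.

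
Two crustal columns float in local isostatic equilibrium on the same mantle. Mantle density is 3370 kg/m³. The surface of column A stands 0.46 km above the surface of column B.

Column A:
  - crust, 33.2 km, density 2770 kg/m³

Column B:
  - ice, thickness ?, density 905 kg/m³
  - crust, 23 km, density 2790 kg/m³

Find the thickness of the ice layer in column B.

Take the compensation level at the base of the deeper column (depth z_c below the surface of column A) and equate Σ ρ_i t_i down to z_c; mantle fills any gap and the z_c terms cancel.
Column A: 33.2×2770 + (z_c − 33.2)×3370
Column B: 0.46×0 + x×905 + 23×2790 + (z_c − 0.46 − 23 − x)×3370
The z_c×3370 term appears on both sides and cancels. Collect the known terms of each column as K = Σ(ρt)_known − 3370 × (depth of known layers): K_A = 91964 − 3370×33.2 = −19920; K_B = 64170 − 3370×(0.46 + 23) = −14890.2.
Balance: K_A = K_B − x×(3370 − 905), so x = (K_B − K_A)/(3370 − 905) = 5029.8/2465 = 2.04 km.

2.04 km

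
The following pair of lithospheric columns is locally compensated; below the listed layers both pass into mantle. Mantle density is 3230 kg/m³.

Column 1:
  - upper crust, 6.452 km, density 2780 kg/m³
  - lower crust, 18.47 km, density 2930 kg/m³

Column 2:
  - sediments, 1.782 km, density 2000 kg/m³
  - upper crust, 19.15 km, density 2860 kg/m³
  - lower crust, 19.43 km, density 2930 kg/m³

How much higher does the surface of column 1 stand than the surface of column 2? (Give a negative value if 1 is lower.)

For any compensation level in the mantle, the mantle terms cancel and isostasy reduces to e = (Σt_1 − Σt_2) − (Σ(ρt)_1 − Σ(ρt)_2) / ρ_m.
Σt_1 = 24.922 km; Σt_2 = 40.362 km; Σ(ρt)_1 = 72053.66; Σ(ρt)_2 = 115262.9 (in km·kg/m³).
e = (24.922 − 40.362) − (72053.66 − 115262.9) / 3230 = −2.06 km.

−2.06 km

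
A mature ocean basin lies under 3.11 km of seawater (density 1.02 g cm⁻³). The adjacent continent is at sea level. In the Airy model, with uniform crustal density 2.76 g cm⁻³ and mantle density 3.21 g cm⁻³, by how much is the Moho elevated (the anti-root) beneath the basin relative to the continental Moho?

By Archimedes' principle applied to the lithosphere: replacing crust with seawater at the top is compensated by replacing crust with mantle at the base: d (ρ_c − ρ_w) = a (ρ_m − ρ_c).
a = d (ρ_c − ρ_w)/(ρ_m − ρ_c) = 3.11 km × 1.74/0.45 = 12 km.

12 km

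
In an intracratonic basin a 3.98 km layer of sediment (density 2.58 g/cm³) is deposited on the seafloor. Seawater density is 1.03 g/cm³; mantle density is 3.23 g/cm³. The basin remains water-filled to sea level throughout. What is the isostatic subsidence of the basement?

Submarine loading: the sediment displaces seawater, and the subsidence is in turn flooded, so s (ρ_m − ρ_w) = t (ρ_sed − ρ_w).
s = 3.98 km × (2.58 − 1.03) / (3.23 − 1.03) = 2.8 km.

2.8 km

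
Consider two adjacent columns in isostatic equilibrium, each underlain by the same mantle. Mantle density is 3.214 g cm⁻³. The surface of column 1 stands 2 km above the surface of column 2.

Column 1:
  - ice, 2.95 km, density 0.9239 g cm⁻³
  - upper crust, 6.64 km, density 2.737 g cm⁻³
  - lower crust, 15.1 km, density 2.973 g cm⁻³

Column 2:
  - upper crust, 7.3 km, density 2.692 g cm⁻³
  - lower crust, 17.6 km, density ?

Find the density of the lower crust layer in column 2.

3.03 g cm⁻³

Take the compensation level at the base of the deeper column (depth z_c below the surface of column 1) and equate Σ ρ_i t_i down to z_c; mantle fills any gap and the z_c terms cancel.
Column 1: 2.95×0.9239 + 6.64×2.737 + 15.1×2.973 + (z_c − 24.69)×3.214
Column 2: 2×0 + 7.3×2.692 + 17.6×ρ + (z_c − 2 − 24.9)×3.214
The z_c×3.214 term appears on both sides and cancels. Collect the known terms of each column as K = Σ(ρt)_known − 3.214 × (depth of known layers): K_1 = 65.791485 − 3.214×24.69 = −13.562175; K_2 = 19.6516 − 3.214×(2 + 24.9) = −66.805.
Balance: K_1 = K_2 + 17.6×ρ, so ρ = (K_1 − K_2)/17.6 = 53.2428/17.6 = 3.03 g cm⁻³.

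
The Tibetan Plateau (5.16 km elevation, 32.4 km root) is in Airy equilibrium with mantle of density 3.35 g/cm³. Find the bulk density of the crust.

ρ_c h = (ρ_m − ρ_c) r → ρ_c (h + r) = ρ_m r → ρ_c = ρ_m r / (h + r).
ρ_c = 3.35 × 32.4 km / (5.16 km + 32.4 km) = 2.89 g/cm³.

2.89 g/cm³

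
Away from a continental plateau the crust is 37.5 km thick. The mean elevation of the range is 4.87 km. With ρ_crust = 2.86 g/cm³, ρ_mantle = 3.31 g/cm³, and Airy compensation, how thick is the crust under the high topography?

Root depth r = h ρ_c / (ρ_m − ρ_c) = 4.87 km × 2.86 / 0.45 = 30.95 km.
Total thickness = T + h + r = 37.5 km + 4.87 km + 30.95 km = 73.3 km.

73.3 km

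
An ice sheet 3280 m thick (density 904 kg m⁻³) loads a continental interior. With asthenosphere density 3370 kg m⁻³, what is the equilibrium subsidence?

In Airy isostatic equilibrium: the ice load ρ_ice t is balanced by mantle displaced below, ρ_m s.
s = t ρ_ice / ρ_m = 3280 m × 904/3370 = 880 m.

880 m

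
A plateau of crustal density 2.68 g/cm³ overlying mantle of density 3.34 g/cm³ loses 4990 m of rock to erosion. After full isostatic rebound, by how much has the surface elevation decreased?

986 m

Rebound u = e ρ_c/ρ_m = 4990 m × 2.68/3.34 = 4004 m.
Net surface drop = e − u = 4990 m − 4004 m = e (ρ_m − ρ_c)/ρ_m = 986 m.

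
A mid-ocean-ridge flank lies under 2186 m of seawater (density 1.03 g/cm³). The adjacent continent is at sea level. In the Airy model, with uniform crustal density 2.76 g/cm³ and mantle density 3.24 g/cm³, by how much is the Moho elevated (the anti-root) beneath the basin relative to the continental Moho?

7880 m

Equating mass per unit area of the two columns: replacing crust with seawater at the top is compensated by replacing crust with mantle at the base: d (ρ_c − ρ_w) = a (ρ_m − ρ_c).
a = d (ρ_c − ρ_w)/(ρ_m − ρ_c) = 2186 m × 1.73/0.48 = 7880 m.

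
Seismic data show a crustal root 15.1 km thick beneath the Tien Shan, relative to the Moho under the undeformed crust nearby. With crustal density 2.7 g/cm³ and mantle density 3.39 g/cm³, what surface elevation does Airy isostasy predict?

3.86 km

For local isostatic compensation: ρ_c h = (ρ_m − ρ_c) r.
h = r (ρ_m − ρ_c) / ρ_c = 15.1 km × (3.39 − 2.7) / 2.7 = 3.86 km.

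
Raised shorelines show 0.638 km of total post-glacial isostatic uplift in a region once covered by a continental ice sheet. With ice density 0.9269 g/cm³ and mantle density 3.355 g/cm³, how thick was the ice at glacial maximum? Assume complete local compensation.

2.31 km

u = t ρ_ice/ρ_m → t = u ρ_m/ρ_ice = 0.638 km × 3.355/0.9269 = 2.31 km.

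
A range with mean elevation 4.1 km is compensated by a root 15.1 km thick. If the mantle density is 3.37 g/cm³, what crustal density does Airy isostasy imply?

2.65 g/cm³

ρ_c h = (ρ_m − ρ_c) r → ρ_c (h + r) = ρ_m r → ρ_c = ρ_m r / (h + r).
ρ_c = 3.37 × 15.1 km / (4.1 km + 15.1 km) = 2.65 g/cm³.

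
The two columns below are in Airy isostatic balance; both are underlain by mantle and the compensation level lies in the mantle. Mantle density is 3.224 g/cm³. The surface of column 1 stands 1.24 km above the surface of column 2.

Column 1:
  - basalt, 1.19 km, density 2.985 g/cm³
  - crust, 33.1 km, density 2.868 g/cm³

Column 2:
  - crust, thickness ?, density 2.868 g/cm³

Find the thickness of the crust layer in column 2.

Take the compensation level at the base of the deeper column (depth z_c below the surface of column 1) and equate Σ ρ_i t_i down to z_c; mantle fills any gap and the z_c terms cancel.
Column 1: 1.19×2.985 + 33.1×2.868 + (z_c − 34.29)×3.224
Column 2: 1.24×0 + x×2.868 + (z_c − 1.24 − 0 − x)×3.224
The z_c×3.224 term appears on both sides and cancels. Collect the known terms of each column as K = Σ(ρt)_known − 3.224 × (depth of known layers): K_1 = 98.48295 − 3.224×34.29 = −12.06801; K_2 = 0 − 3.224×(1.24 + 0) = −3.99776.
Balance: K_1 = K_2 − x×(3.224 − 2.868), so x = (K_2 − K_1)/(3.224 − 2.868) = 8.07025/0.356 = 22.7 km.

22.7 km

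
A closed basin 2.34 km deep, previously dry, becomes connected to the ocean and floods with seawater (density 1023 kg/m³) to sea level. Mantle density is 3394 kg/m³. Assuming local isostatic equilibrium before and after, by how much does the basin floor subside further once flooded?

After flooding the water column is d + s deep. Its weight must equal the weight of mantle displaced by the extra subsidence s: (d + s) ρ_w = s ρ_m.
s = d ρ_w / (ρ_m − ρ_w) = 2.34 km × 1023/(3394 − 1023) = 1.01 km.

1.01 km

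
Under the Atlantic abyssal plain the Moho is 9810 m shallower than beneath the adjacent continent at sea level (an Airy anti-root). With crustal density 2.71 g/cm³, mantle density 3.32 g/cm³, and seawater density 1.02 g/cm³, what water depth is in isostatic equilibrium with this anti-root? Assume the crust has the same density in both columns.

3540 m

Replacing a thickness d of crust by seawater at the top must be balanced by replacing crust with mantle at the base: d (ρ_c − ρ_w) = a (ρ_m − ρ_c).
d = a (ρ_m − ρ_c)/(ρ_c − ρ_w) = 9810 m × 0.61/1.69 = 3540 m.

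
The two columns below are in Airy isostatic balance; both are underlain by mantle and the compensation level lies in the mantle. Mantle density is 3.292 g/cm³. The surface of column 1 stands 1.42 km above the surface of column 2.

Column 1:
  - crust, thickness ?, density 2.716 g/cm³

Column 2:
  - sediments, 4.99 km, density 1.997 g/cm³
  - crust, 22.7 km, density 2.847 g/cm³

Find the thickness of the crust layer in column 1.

Take the compensation level at the base of the deeper column (depth z_c below the surface of column 1) and equate Σ ρ_i t_i down to z_c; mantle fills any gap and the z_c terms cancel.
Column 1: x×2.716 + (z_c − 0 − x)×3.292
Column 2: 1.42×0 + 4.99×1.997 + 22.7×2.847 + (z_c − 1.42 − 27.69)×3.292
The z_c×3.292 term appears on both sides and cancels. Collect the known terms of each column as K = Σ(ρt)_known − 3.292 × (depth of known layers): K_1 = 0 − 3.292×0 = 0; K_2 = 74.59193 − 3.292×(1.42 + 27.69) = −21.23819.
Balance: K_1 − x×(3.292 − 2.716) = K_2, so x = (K_1 − K_2)/(3.292 − 2.716) = 21.2382/0.576 = 36.9 km.

36.9 km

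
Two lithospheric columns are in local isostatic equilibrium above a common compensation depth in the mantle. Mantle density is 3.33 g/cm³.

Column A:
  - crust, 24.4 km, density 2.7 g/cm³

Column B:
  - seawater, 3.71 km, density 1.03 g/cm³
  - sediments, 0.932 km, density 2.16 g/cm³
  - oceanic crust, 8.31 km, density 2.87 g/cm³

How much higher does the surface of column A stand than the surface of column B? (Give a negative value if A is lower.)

0.578 km

For any compensation level in the mantle, the mantle terms cancel and isostasy reduces to e = (Σt_A − Σt_B) − (Σ(ρt)_A − Σ(ρt)_B) / ρ_m.
Σt_A = 24.4 km; Σt_B = 12.952 km; Σ(ρt)_A = 65.88; Σ(ρt)_B = 29.68412 (in km·g/cm³).
e = (24.4 − 12.952) − (65.88 − 29.68412) / 3.33 = 0.578 km.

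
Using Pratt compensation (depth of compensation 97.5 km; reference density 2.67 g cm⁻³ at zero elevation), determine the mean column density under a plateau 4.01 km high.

2.56 g cm⁻³

Pratt balance: ρ_ref D = ρ (D + h).
ρ = ρ_ref D/(D + h) = 2.67 × 97.5 km/(97.5 km + 4.01 km) = 2.56 g cm⁻³.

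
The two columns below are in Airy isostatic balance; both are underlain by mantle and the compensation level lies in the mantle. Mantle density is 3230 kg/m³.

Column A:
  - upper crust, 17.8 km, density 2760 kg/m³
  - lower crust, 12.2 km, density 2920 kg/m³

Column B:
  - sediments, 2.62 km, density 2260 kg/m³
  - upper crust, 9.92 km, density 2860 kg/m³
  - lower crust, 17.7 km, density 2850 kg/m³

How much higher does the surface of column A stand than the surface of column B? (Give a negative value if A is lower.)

−0.245 km

For any compensation level in the mantle, the mantle terms cancel and isostasy reduces to e = (Σt_A − Σt_B) − (Σ(ρt)_A − Σ(ρt)_B) / ρ_m.
Σt_A = 30 km; Σt_B = 30.24 km; Σ(ρt)_A = 84752; Σ(ρt)_B = 84737.4 (in km·kg/m³).
e = (30 − 30.24) − (84752 − 84737.4) / 3230 = −0.245 km.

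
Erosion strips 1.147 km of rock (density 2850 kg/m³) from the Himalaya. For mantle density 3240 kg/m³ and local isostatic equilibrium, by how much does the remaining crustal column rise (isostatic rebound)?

1.01 km

Unloading: uplift u = e ρ_c/ρ_m = 1.147 km × 2850/3240 = 1.01 km.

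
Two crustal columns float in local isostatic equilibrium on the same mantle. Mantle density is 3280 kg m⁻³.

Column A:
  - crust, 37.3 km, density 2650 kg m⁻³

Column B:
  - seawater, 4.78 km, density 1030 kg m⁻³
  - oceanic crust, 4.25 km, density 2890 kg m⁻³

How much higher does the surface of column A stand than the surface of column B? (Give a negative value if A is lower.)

For any compensation level in the mantle, the mantle terms cancel and isostasy reduces to e = (Σt_A − Σt_B) − (Σ(ρt)_A − Σ(ρt)_B) / ρ_m.
Σt_A = 37.3 km; Σt_B = 9.03 km; Σ(ρt)_A = 98845; Σ(ρt)_B = 17205.9 (in km·kg m⁻³).
e = (37.3 − 9.03) − (98845 − 17205.9) / 3280 = 3.38 km.

3.38 km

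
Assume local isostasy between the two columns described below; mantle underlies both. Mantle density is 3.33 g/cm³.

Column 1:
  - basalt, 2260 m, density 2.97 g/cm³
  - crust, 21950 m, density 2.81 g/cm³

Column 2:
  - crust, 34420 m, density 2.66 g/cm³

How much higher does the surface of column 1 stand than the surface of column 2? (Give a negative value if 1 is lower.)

For any compensation level in the mantle, the mantle terms cancel and isostasy reduces to e = (Σt_1 − Σt_2) − (Σ(ρt)_1 − Σ(ρt)_2) / ρ_m.
Σt_1 = 24210 m; Σt_2 = 34420 m; Σ(ρt)_1 = 68391.7; Σ(ρt)_2 = 91557.2 (in m·g/cm³).
e = (24210 − 34420) − (68391.7 − 91557.2) / 3.33 = −3250 m.

−3250 m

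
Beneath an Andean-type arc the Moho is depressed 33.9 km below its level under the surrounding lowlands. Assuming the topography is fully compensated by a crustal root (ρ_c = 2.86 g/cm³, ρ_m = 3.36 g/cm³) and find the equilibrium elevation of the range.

5.93 km

For local isostatic compensation: ρ_c h = (ρ_m − ρ_c) r.
h = r (ρ_m − ρ_c) / ρ_c = 33.9 km × (3.36 − 2.86) / 2.86 = 5.93 km.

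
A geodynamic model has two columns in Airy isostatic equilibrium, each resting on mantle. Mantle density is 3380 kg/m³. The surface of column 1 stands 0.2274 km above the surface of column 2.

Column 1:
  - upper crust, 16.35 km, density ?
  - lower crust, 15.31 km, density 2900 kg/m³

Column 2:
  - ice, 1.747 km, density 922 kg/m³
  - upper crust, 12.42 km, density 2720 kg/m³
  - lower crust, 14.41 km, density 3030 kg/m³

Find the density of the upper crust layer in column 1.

2710 kg/m³

Take the compensation level at the base of the deeper column (depth z_c below the surface of column 1) and equate Σ ρ_i t_i down to z_c; mantle fills any gap and the z_c terms cancel.
Column 1: 16.35×ρ + 15.31×2900 + (z_c − 31.66)×3380
Column 2: 0.2274×0 + 1.747×922 + 12.42×2720 + 14.41×3030 + (z_c − 0.2274 − 28.577)×3380
The z_c×3380 term appears on both sides and cancels. Collect the known terms of each column as K = Σ(ρt)_known − 3380 × (depth of known layers): K_1 = 44399 − 3380×31.66 = −62611.8; K_2 = 79055.434 − 3380×(0.2274 + 28.577) = −18303.438.
Balance: K_1 + 16.35×ρ = K_2, so ρ = (K_2 − K_1)/16.35 = 44308.4/16.35 = 2710 kg/m³.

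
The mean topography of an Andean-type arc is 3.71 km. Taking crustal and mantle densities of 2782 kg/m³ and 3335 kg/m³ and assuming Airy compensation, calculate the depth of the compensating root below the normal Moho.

18.7 km

Equating mass per unit area of the two columns: the weight of the topography is balanced by the buoyancy of the root, ρ_c h = (ρ_m − ρ_c) r.
r = h · ρ_c / (ρ_m − ρ_c) = 3.71 km × 2782 / (3335 − 2782) = 18.7 km.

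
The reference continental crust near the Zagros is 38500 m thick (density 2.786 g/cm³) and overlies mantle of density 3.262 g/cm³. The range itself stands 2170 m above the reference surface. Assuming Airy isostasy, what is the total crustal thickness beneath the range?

Root depth r = h ρ_c / (ρ_m − ρ_c) = 2170 m × 2.786 / 0.476 = 12700 m.
Total thickness = T + h + r = 38500 m + 2170 m + 12700 m = 53400 m.

53400 m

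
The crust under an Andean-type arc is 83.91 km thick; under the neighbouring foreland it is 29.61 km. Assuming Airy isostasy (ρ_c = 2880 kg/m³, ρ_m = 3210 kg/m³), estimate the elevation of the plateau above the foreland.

5.58 km

Excess crust Δ = 83.91 km − 29.61 km = 54.3 km, split between elevation h and root r with h + r = Δ.
Airy balance ρ_c h = (ρ_m − ρ_c) r gives r = h ρ_c/(ρ_m − ρ_c), so h (1 + ρ_c/(ρ_m − ρ_c)) = Δ, i.e. h = Δ (ρ_m − ρ_c)/ρ_m.
h = 54.3 km × 330/3210 = 5.58 km.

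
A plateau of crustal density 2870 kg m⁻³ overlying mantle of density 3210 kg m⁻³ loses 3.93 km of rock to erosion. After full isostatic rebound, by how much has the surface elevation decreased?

Rebound u = e ρ_c/ρ_m = 3.93 km × 2870/3210 = 3.514 km.
Net surface drop = e − u = 3.93 km − 3.514 km = e (ρ_m − ρ_c)/ρ_m = 0.416 km.

0.416 km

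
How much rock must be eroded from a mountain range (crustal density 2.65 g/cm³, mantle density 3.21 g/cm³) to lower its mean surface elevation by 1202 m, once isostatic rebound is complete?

6890 m

Net drop Δ = e − u = e − e ρ_c/ρ_m = e (ρ_m − ρ_c)/ρ_m.
e = Δ ρ_m/(ρ_m − ρ_c) = 1202 m × 3.21/0.56 = 6890 m.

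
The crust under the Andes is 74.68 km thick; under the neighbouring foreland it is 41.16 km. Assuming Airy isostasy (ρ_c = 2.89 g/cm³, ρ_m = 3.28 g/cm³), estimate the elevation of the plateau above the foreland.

3.99 km

Excess crust Δ = 74.68 km − 41.16 km = 33.52 km, split between elevation h and root r with h + r = Δ.
Airy balance ρ_c h = (ρ_m − ρ_c) r gives r = h ρ_c/(ρ_m − ρ_c), so h (1 + ρ_c/(ρ_m − ρ_c)) = Δ, i.e. h = Δ (ρ_m − ρ_c)/ρ_m.
h = 33.52 km × 0.39/3.28 = 3.99 km.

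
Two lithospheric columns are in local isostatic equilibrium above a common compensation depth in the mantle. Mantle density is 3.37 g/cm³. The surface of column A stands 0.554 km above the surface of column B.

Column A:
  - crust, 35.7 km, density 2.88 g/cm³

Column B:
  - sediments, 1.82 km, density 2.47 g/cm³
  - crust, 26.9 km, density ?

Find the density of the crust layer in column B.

Take the compensation level at the base of the deeper column (depth z_c below the surface of column A) and equate Σ ρ_i t_i down to z_c; mantle fills any gap and the z_c terms cancel.
Column A: 35.7×2.88 + (z_c − 35.7)×3.37
Column B: 0.554×0 + 1.82×2.47 + 26.9×ρ + (z_c − 0.554 − 28.72)×3.37
The z_c×3.37 term appears on both sides and cancels. Collect the known terms of each column as K = Σ(ρt)_known − 3.37 × (depth of known layers): K_A = 102.816 − 3.37×35.7 = −17.493; K_B = 4.4954 − 3.37×(0.554 + 28.72) = −94.15798.
Balance: K_A = K_B + 26.9×ρ, so ρ = (K_A − K_B)/26.9 = 76.665/26.9 = 2.85 g/cm³.

2.85 g/cm³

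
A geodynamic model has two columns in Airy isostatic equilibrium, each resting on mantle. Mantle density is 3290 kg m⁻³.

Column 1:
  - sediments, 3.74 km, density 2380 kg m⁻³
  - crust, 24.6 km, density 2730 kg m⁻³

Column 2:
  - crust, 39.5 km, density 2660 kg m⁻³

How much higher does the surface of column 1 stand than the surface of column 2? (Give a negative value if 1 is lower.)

−2.34 km

For any compensation level in the mantle, the mantle terms cancel and isostasy reduces to e = (Σt_1 − Σt_2) − (Σ(ρt)_1 − Σ(ρt)_2) / ρ_m.
Σt_1 = 28.34 km; Σt_2 = 39.5 km; Σ(ρt)_1 = 76059.2; Σ(ρt)_2 = 105070 (in km·kg m⁻³).
e = (28.34 − 39.5) − (76059.2 − 105070) / 3290 = −2.34 km.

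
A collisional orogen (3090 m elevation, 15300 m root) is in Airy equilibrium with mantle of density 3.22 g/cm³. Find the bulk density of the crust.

2.68 g/cm³

ρ_c h = (ρ_m − ρ_c) r → ρ_c (h + r) = ρ_m r → ρ_c = ρ_m r / (h + r).
ρ_c = 3.22 × 15300 m / (3090 m + 15300 m) = 2.68 g/cm³.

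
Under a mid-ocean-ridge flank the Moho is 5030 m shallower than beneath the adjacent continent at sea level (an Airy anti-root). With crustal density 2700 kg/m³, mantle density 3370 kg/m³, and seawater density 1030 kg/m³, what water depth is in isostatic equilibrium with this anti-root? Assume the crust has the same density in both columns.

2020 m

Replacing a thickness d of crust by seawater at the top must be balanced by replacing crust with mantle at the base: d (ρ_c − ρ_w) = a (ρ_m − ρ_c).
d = a (ρ_m − ρ_c)/(ρ_c − ρ_w) = 5030 m × 670/1670 = 2020 m.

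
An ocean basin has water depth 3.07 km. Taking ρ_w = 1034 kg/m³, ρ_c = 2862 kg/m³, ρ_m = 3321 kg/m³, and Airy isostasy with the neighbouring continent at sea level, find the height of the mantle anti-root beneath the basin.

Balancing pressure at the compensation depth: replacing crust with seawater at the top is compensated by replacing crust with mantle at the base: d (ρ_c − ρ_w) = a (ρ_m − ρ_c).
a = d (ρ_c − ρ_w)/(ρ_m − ρ_c) = 3.07 km × 1828/459 = 12.2 km.

12.2 km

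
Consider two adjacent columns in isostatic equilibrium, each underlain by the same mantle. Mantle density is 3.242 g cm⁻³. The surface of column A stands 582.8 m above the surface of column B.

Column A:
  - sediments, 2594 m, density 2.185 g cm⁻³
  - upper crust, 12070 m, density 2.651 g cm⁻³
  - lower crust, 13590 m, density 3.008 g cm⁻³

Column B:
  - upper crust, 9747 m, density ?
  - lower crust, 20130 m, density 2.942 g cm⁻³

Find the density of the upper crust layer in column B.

Take the compensation level at the base of the deeper column (depth z_c below the surface of column A) and equate Σ ρ_i t_i down to z_c; mantle fills any gap and the z_c terms cancel.
Column A: 2594×2.185 + 12070×2.651 + 13590×3.008 + (z_c − 28254)×3.242
Column B: 582.8×0 + 9747×ρ + 20130×2.942 + (z_c − 582.8 − 29877)×3.242
The z_c×3.242 term appears on both sides and cancels. Collect the known terms of each column as K = Σ(ρt)_known − 3.242 × (depth of known layers): K_A = 78544.18 − 3.242×28254 = −13055.288; K_B = 59222.46 − 3.242×(582.8 + 29877) = −39528.2116.
Balance: K_A = K_B + 9747×ρ, so ρ = (K_A − K_B)/9747 = 26472.9/9747 = 2.72 g cm⁻³.

2.72 g cm⁻³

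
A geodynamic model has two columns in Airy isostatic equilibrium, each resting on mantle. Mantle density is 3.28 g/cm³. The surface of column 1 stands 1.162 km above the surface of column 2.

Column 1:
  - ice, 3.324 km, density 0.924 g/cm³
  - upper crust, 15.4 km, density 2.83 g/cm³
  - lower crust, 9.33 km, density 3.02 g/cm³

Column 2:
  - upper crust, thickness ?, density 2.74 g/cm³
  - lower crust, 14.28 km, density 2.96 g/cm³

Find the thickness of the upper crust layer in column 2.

16.3 km

Take the compensation level at the base of the deeper column (depth z_c below the surface of column 1) and equate Σ ρ_i t_i down to z_c; mantle fills any gap and the z_c terms cancel.
Column 1: 3.324×0.924 + 15.4×2.83 + 9.33×3.02 + (z_c − 28.054)×3.28
Column 2: 1.162×0 + x×2.74 + 14.28×2.96 + (z_c − 1.162 − 14.28 − x)×3.28
The z_c×3.28 term appears on both sides and cancels. Collect the known terms of each column as K = Σ(ρt)_known − 3.28 × (depth of known layers): K_1 = 74.829976 − 3.28×28.054 = −17.187144; K_2 = 42.2688 − 3.28×(1.162 + 14.28) = −8.38096.
Balance: K_1 = K_2 − x×(3.28 − 2.74), so x = (K_2 − K_1)/(3.28 − 2.74) = 8.80618/0.54 = 16.3 km.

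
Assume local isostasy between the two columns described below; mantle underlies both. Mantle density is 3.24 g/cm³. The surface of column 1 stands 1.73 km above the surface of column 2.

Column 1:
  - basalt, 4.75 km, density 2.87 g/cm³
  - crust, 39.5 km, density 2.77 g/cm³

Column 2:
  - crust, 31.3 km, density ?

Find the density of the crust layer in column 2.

2.77 g/cm³

Take the compensation level at the base of the deeper column (depth z_c below the surface of column 1) and equate Σ ρ_i t_i down to z_c; mantle fills any gap and the z_c terms cancel.
Column 1: 4.75×2.87 + 39.5×2.77 + (z_c − 44.25)×3.24
Column 2: 1.73×0 + 31.3×ρ + (z_c − 1.73 − 31.3)×3.24
The z_c×3.24 term appears on both sides and cancels. Collect the known terms of each column as K = Σ(ρt)_known − 3.24 × (depth of known layers): K_1 = 123.0475 − 3.24×44.25 = −20.3225; K_2 = 0 − 3.24×(1.73 + 31.3) = −107.0172.
Balance: K_1 = K_2 + 31.3×ρ, so ρ = (K_1 − K_2)/31.3 = 86.6947/31.3 = 2.77 g/cm³.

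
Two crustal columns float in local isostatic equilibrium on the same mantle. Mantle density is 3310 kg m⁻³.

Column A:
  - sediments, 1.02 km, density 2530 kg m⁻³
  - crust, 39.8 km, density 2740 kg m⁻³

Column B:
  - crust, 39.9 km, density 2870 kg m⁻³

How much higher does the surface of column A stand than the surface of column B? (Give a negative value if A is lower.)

For any compensation level in the mantle, the mantle terms cancel and isostasy reduces to e = (Σt_A − Σt_B) − (Σ(ρt)_A − Σ(ρt)_B) / ρ_m.
Σt_A = 40.82 km; Σt_B = 39.9 km; Σ(ρt)_A = 111632.6; Σ(ρt)_B = 114513 (in km·kg m⁻³).
e = (40.82 − 39.9) − (111632.6 − 114513) / 3310 = 1.79 km.

1.79 km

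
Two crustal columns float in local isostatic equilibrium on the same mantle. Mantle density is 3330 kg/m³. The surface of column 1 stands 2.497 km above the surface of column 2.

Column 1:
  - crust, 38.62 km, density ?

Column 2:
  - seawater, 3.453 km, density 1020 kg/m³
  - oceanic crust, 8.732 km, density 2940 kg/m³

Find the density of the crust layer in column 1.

2820 kg/m³

Take the compensation level at the base of the deeper column (depth z_c below the surface of column 1) and equate Σ ρ_i t_i down to z_c; mantle fills any gap and the z_c terms cancel.
Column 1: 38.62×ρ + (z_c − 38.62)×3330
Column 2: 2.497×0 + 3.453×1020 + 8.732×2940 + (z_c − 2.497 − 12.185)×3330
The z_c×3330 term appears on both sides and cancels. Collect the known terms of each column as K = Σ(ρt)_known − 3330 × (depth of known layers): K_1 = 0 − 3330×38.62 = −128604.6; K_2 = 29194.14 − 3330×(2.497 + 12.185) = −19696.92.
Balance: K_1 + 38.62×ρ = K_2, so ρ = (K_2 − K_1)/38.62 = 108908/38.62 = 2820 kg/m³.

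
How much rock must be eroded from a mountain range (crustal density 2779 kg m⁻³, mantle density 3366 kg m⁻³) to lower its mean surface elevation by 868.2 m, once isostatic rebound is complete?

Net drop Δ = e − u = e − e ρ_c/ρ_m = e (ρ_m − ρ_c)/ρ_m.
e = Δ ρ_m/(ρ_m − ρ_c) = 868.2 m × 3366/587 = 4980 m.

4980 m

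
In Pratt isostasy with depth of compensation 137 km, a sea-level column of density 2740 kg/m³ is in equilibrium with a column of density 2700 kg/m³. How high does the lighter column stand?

2.03 km

ρ_ref D = ρ (D + h) → h = D (ρ_ref − ρ)/ρ.
h = 137 km × (2740 − 2700)/2700 = 2.03 km.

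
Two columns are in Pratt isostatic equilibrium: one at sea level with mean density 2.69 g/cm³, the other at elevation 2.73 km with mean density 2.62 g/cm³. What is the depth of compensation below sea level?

ρ_ref D = ρ (D + h) → D (ρ_ref − ρ) = ρ h.
D = ρ h/(ρ_ref − ρ) = 2.62 × 2.73 km/(2.69 − 2.62) = 102 km.

102 km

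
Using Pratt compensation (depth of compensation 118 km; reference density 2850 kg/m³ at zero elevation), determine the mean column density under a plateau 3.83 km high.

2760 kg/m³

Pratt balance: ρ_ref D = ρ (D + h).
ρ = ρ_ref D/(D + h) = 2850 × 118 km/(118 km + 3.83 km) = 2760 kg/m³.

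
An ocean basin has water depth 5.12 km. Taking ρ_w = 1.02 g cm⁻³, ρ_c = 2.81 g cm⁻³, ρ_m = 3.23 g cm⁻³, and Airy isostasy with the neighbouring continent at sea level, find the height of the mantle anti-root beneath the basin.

Equating mass per unit area of the two columns: replacing crust with seawater at the top is compensated by replacing crust with mantle at the base: d (ρ_c − ρ_w) = a (ρ_m − ρ_c).
a = d (ρ_c − ρ_w)/(ρ_m − ρ_c) = 5.12 km × 1.79/0.42 = 21.8 km.

21.8 km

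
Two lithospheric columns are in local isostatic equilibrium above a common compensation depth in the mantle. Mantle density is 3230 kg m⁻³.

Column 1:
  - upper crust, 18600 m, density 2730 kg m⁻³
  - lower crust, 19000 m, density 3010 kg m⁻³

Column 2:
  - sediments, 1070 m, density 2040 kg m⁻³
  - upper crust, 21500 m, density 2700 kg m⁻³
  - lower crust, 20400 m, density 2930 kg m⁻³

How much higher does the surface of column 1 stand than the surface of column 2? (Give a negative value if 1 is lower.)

For any compensation level in the mantle, the mantle terms cancel and isostasy reduces to e = (Σt_1 − Σt_2) − (Σ(ρt)_1 − Σ(ρt)_2) / ρ_m.
Σt_1 = 37600 m; Σt_2 = 42970 m; Σ(ρt)_1 = 107968000; Σ(ρt)_2 = 120004800 (in m·kg m⁻³).
e = (37600 − 42970) − (107968000 − 120004800) / 3230 = −1640 m.

−1640 m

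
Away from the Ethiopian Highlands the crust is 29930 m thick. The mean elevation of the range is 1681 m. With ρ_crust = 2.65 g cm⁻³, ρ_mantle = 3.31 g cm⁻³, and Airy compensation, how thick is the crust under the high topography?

38400 m

Root depth r = h ρ_c / (ρ_m − ρ_c) = 1681 m × 2.65 / 0.66 = 6749 m.
Total thickness = T + h + r = 29930 m + 1681 m + 6749 m = 38400 m.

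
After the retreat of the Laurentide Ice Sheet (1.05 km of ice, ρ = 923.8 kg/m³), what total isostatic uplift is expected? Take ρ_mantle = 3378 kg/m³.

Removing the load lets mantle flow back in; uplift u satisfies ρ_ice t = ρ_m u.
u = t ρ_ice/ρ_m = 1.05 km × 923.8/3378 = 0.287 km.

0.287 km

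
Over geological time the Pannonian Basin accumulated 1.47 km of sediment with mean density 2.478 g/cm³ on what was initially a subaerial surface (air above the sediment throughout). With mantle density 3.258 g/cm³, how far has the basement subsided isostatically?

Subaerial load: s = t ρ_sed / ρ_m = 1.47 km × 2.478/3.258 = 1.12 km.

1.12 km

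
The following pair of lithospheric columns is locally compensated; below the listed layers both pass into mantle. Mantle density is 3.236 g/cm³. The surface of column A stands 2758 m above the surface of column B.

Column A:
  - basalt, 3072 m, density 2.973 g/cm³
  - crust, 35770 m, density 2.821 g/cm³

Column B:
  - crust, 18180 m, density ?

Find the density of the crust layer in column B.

Take the compensation level at the base of the deeper column (depth z_c below the surface of column A) and equate Σ ρ_i t_i down to z_c; mantle fills any gap and the z_c terms cancel.
Column A: 3072×2.973 + 35770×2.821 + (z_c − 38842)×3.236
Column B: 2758×0 + 18180×ρ + (z_c − 2758 − 18180)×3.236
The z_c×3.236 term appears on both sides and cancels. Collect the known terms of each column as K = Σ(ρt)_known − 3.236 × (depth of known layers): K_A = 110040.226 − 3.236×38842 = −15652.486; K_B = 0 − 3.236×(2758 + 18180) = −67755.368.
Balance: K_A = K_B + 18180×ρ, so ρ = (K_A − K_B)/18180 = 52102.9/18180 = 2.87 g/cm³.

2.87 g/cm³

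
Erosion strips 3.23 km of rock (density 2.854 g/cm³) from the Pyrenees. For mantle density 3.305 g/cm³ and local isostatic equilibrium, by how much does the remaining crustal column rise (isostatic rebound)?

Unloading: uplift u = e ρ_c/ρ_m = 3.23 km × 2.854/3.305 = 2.79 km.

2.79 km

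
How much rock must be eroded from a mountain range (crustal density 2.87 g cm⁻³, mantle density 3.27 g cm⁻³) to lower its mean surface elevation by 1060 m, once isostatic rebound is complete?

8670 m

Net drop Δ = e − u = e − e ρ_c/ρ_m = e (ρ_m − ρ_c)/ρ_m.
e = Δ ρ_m/(ρ_m − ρ_c) = 1060 m × 3.27/0.4 = 8670 m.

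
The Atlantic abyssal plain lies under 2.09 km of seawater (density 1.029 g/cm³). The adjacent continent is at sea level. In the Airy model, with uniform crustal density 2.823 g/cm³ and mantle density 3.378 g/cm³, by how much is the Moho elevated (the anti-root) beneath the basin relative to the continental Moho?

In Airy isostatic equilibrium: replacing crust with seawater at the top is compensated by replacing crust with mantle at the base: d (ρ_c − ρ_w) = a (ρ_m − ρ_c).
a = d (ρ_c − ρ_w)/(ρ_m − ρ_c) = 2.09 km × 1.794/0.555 = 6.76 km.

6.76 km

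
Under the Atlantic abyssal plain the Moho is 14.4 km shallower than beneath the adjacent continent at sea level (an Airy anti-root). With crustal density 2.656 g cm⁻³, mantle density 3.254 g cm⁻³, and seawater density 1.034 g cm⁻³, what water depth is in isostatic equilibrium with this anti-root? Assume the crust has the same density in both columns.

5.31 km

Replacing a thickness d of crust by seawater at the top must be balanced by replacing crust with mantle at the base: d (ρ_c − ρ_w) = a (ρ_m − ρ_c).
d = a (ρ_m − ρ_c)/(ρ_c − ρ_w) = 14.4 km × 0.598/1.622 = 5.31 km.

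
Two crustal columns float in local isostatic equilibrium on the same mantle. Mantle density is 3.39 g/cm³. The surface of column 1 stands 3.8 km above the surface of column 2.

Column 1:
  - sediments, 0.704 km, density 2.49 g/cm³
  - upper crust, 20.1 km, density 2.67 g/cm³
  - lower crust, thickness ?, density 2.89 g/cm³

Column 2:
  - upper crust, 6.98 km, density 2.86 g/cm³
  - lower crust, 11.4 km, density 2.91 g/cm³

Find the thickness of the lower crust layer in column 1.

Take the compensation level at the base of the deeper column (depth z_c below the surface of column 1) and equate Σ ρ_i t_i down to z_c; mantle fills any gap and the z_c terms cancel.
Column 1: 0.704×2.49 + 20.1×2.67 + x×2.89 + (z_c − 20.804 − x)×3.39
Column 2: 3.8×0 + 6.98×2.86 + 11.4×2.91 + (z_c − 3.8 − 18.38)×3.39
The z_c×3.39 term appears on both sides and cancels. Collect the known terms of each column as K = Σ(ρt)_known − 3.39 × (depth of known layers): K_1 = 55.41996 − 3.39×20.804 = −15.1056; K_2 = 53.1368 − 3.39×(3.8 + 18.38) = −22.0534.
Balance: K_1 − x×(3.39 − 2.89) = K_2, so x = (K_1 − K_2)/(3.39 − 2.89) = 6.9478/0.5 = 13.9 km.

13.9 km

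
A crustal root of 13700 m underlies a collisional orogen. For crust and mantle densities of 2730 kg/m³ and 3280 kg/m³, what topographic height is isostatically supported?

2760 m

Equating mass per unit area of the two columns: ρ_c h = (ρ_m − ρ_c) r.
h = r (ρ_m − ρ_c) / ρ_c = 13700 m × (3280 − 2730) / 2730 = 2760 m.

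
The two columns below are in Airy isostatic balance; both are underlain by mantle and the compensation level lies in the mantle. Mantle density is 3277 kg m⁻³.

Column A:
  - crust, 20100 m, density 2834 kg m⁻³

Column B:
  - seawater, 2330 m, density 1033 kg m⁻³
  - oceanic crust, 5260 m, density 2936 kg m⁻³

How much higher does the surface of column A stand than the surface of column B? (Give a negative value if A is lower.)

For any compensation level in the mantle, the mantle terms cancel and isostasy reduces to e = (Σt_A − Σt_B) − (Σ(ρt)_A − Σ(ρt)_B) / ρ_m.
Σt_A = 20100 m; Σt_B = 7590 m; Σ(ρt)_A = 56963400; Σ(ρt)_B = 17850250 (in m·kg m⁻³).
e = (20100 − 7590) − (56963400 − 17850250) / 3277 = 574 m.

574 m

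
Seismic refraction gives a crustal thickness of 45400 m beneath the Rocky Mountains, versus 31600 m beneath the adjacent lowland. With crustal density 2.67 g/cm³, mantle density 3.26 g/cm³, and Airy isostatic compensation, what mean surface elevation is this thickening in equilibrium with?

2500 m

Excess crust Δ = 45400 m − 31600 m = 13800 m, split between elevation h and root r with h + r = Δ.
Airy balance ρ_c h = (ρ_m − ρ_c) r gives r = h ρ_c/(ρ_m − ρ_c), so h (1 + ρ_c/(ρ_m − ρ_c)) = Δ, i.e. h = Δ (ρ_m − ρ_c)/ρ_m.
h = 13800 m × 0.59/3.26 = 2500 m.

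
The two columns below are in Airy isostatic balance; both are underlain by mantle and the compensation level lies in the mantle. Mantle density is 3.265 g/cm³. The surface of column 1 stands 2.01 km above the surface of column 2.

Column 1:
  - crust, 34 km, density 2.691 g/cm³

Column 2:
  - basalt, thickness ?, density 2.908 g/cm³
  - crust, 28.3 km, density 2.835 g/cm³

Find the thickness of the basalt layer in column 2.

Take the compensation level at the base of the deeper column (depth z_c below the surface of column 1) and equate Σ ρ_i t_i down to z_c; mantle fills any gap and the z_c terms cancel.
Column 1: 34×2.691 + (z_c − 34)×3.265
Column 2: 2.01×0 + x×2.908 + 28.3×2.835 + (z_c − 2.01 − 28.3 − x)×3.265
The z_c×3.265 term appears on both sides and cancels. Collect the known terms of each column as K = Σ(ρt)_known − 3.265 × (depth of known layers): K_1 = 91.494 − 3.265×34 = −19.516; K_2 = 80.2305 − 3.265×(2.01 + 28.3) = −18.73165.
Balance: K_1 = K_2 − x×(3.265 − 2.908), so x = (K_2 − K_1)/(3.265 − 2.908) = 0.78435/0.357 = 2.2 km.

2.2 km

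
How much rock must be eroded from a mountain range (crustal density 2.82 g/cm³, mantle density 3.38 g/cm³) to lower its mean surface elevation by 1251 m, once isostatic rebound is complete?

7550 m

Net drop Δ = e − u = e − e ρ_c/ρ_m = e (ρ_m − ρ_c)/ρ_m.
e = Δ ρ_m/(ρ_m − ρ_c) = 1251 m × 3.38/0.56 = 7550 m.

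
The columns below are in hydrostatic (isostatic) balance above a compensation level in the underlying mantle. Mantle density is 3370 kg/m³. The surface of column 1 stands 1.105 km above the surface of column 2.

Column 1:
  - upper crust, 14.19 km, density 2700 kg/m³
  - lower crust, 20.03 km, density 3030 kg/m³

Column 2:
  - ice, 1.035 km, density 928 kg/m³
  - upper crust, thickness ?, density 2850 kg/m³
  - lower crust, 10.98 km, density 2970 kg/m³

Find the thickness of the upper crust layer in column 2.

Take the compensation level at the base of the deeper column (depth z_c below the surface of column 1) and equate Σ ρ_i t_i down to z_c; mantle fills any gap and the z_c terms cancel.
Column 1: 14.19×2700 + 20.03×3030 + (z_c − 34.22)×3370
Column 2: 1.105×0 + 1.035×928 + x×2850 + 10.98×2970 + (z_c − 1.105 − 12.015 − x)×3370
The z_c×3370 term appears on both sides and cancels. Collect the known terms of each column as K = Σ(ρt)_known − 3370 × (depth of known layers): K_1 = 99003.9 − 3370×34.22 = −16317.5; K_2 = 33571.08 − 3370×(1.105 + 12.015) = −10643.32.
Balance: K_1 = K_2 − x×(3370 − 2850), so x = (K_2 − K_1)/(3370 − 2850) = 5674.18/520 = 10.9 km.

10.9 km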